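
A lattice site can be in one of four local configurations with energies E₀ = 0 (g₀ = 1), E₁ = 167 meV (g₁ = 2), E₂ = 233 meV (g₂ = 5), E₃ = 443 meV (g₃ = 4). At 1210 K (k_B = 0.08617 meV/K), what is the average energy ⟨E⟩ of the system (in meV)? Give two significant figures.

110 meV

k_BT = 0.08617 × 1210 K = 104.3 meV.
Eᵢ/kT = 0, 1.601, 2.234, 4.247.
Z = Σ gᵢe^(−Eᵢ/kT) = 1·e^(−0) + 2·e^(−1.601) + 5·e^(−2.234) + 4·e^(−4.247) = 1.000 + 0.4034 + 0.5355 + 0.05723 = 1.996.
⟨E⟩ = Σ Eᵢ gᵢe^(−Eᵢ/kT) / Z = (0·1.000 + 167·0.4034 + 233·0.5355 + 443·0.05723) / 1.996 = 110 meV.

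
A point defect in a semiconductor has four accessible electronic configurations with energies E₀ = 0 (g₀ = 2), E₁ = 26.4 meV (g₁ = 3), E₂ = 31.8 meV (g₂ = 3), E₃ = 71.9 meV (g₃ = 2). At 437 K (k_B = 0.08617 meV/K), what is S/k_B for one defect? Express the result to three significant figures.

k_BT = 0.08617 × 437 K = 37.656 meV.
Eᵢ/kT = 0, 0.70108, 0.84449, 1.9094.
Z = Σ gᵢe^(−Eᵢ/kT) = 2·e^(−0) + 3·e^(−0.70108) + 3·e^(−0.84449) + 2·e^(−1.9094) = 2.0000 + 1.4881 + 1.2893 + 0.29634 = 5.0737.
⟨E⟩ = Σ EᵢPᵢ = 20.023 meV.
S/k_B = ln Z + ⟨E⟩/kT = ln(5.0737) + 20.023/37.656 = 1.6241 + 0.53173 = 2.16.

2.16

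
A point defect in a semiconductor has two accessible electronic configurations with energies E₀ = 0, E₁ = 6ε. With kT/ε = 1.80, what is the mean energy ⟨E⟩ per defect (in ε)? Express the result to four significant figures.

Eᵢ/kT = 0, 3.33333.
Z = Σ e^(−Eᵢ/kT) = e^(−0) + e^(−3.33333) = 1.00000 + 0.0356741 = 1.03567.
⟨E⟩ = Σ Eᵢ e^(−Eᵢ/kT) / Z = (0·1.00000 + 6·0.0356741) / 1.03567 = 0.2067 ε.

0.2067 ε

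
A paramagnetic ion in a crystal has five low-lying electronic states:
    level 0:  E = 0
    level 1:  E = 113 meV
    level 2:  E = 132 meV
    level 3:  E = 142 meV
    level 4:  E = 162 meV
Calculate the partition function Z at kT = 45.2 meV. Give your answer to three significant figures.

Z = 1.21

Eᵢ/kT = 0, 2.5000, 2.9204, 3.1416, 3.5841.
Z = Σ e^(−Eᵢ/kT) = e^(−0) + e^(−2.5000) + e^(−2.9204) + e^(−3.1416) + e^(−3.5841) = 1.0000 + 0.082085 + 0.053912 + 0.043214 + 0.027762 = 1.2070.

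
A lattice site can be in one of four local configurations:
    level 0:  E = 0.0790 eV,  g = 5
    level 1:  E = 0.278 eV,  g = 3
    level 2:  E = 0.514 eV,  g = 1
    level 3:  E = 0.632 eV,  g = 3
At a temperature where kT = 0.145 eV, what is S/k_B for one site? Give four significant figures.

2.017

Eᵢ/kT = 0.544828, 1.91724, 3.54483, 4.35862.
Z = Σ gᵢe^(−Eᵢ/kT) = 5·e^(−0.544828) + 3·e^(−1.91724) + 1·e^(−3.54483) + 3·e^(−4.35862) = 2.89971 + 0.441036 + 0.0288735 + 0.0383881 = 3.40801.
⟨E⟩ = Σ EᵢPᵢ = 0.114667 eV.
S/k_B = ln Z + ⟨E⟩/kT = ln(3.40801) + 0.114667/0.145 = 1.22613 + 0.790807 = 2.017.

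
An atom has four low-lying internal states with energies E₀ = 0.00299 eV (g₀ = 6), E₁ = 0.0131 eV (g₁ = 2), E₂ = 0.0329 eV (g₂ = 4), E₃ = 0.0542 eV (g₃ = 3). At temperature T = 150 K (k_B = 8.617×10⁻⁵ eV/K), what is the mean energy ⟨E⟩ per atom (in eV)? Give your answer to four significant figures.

k_BT = 8.617×10⁻⁵ × 150 K = 0.0129255 eV.
Eᵢ/kT = 0.231326, 1.01350, 2.54536, 4.19326.
Z = Σ gᵢe^(−Eᵢ/kT) = 6·e^(−0.231326) + 2·e^(−1.01350) + 4·e^(−2.54536) + 3·e^(−4.19326) = 4.76088 + 0.725893 + 0.313779 + 0.0452910 = 5.84584.
⟨E⟩ = Σ Eᵢ gᵢe^(−Eᵢ/kT) / Z = (0.00299·4.76088 + 0.0131·0.725893 + 0.0329·0.313779 + 0.0542·0.0452910) / 5.84584 = 0.006248 eV.

0.006248 eV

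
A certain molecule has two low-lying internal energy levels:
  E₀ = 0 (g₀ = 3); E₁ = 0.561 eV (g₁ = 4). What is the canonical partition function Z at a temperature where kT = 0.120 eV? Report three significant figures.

Eᵢ/kT = 0, 4.6750.
Z = Σ gᵢe^(−Eᵢ/kT) = 3·e^(−0) + 4·e^(−4.6750) = 3.0000 + 0.037302 = 3.0373.

Z = 3.04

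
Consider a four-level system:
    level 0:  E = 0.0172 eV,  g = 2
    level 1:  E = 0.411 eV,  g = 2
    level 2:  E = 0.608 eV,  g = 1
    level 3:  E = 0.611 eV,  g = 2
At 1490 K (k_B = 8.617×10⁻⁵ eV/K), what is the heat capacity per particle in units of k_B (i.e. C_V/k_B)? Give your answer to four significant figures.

0.6707

k_BT = 8.617×10⁻⁵ × 1490 K = 0.128393 eV.
Eᵢ/kT = 0.133964, 3.20111, 4.73546, 4.75883.
Z = Σ gᵢe^(−Eᵢ/kT) = 2·e^(−0.133964) + 2·e^(−3.20111) + 1·e^(−4.73546) + 2·e^(−4.75883) = 1.74924 + 0.0814340 + 0.00877841 + 0.0171513 = 1.85660.
⟨E⟩ = 0.0427518 eV, ⟨E²⟩ = 0.0128845 eV².
C_V/k_B = (⟨E²⟩ − ⟨E⟩²)/(kT)² = (0.0128845 − 0.00182772)/0.0164848 = 0.6707.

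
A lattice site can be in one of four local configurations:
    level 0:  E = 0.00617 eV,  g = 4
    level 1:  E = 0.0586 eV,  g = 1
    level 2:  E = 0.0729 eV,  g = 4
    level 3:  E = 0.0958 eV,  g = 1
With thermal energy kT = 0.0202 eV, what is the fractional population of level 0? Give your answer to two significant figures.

0.94

Eᵢ/kT = 0.3054, 2.901, 3.609, 4.743.
Z = Σ gᵢe^(−Eᵢ/kT) = 4·e^(−0.3054) + 1·e^(−2.901) + 4·e^(−3.609) + 1·e^(−4.743) = 2.947 + 0.05497 + 0.1083 + 0.008712 = 3.119.
P₀ = g₀ e^(−E₀/kT) / Z = 2.947/3.119 = 0.94.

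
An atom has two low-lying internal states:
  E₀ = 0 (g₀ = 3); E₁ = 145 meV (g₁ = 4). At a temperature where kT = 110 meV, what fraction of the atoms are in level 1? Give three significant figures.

Eᵢ/kT = 0, 1.3182.
Z = Σ gᵢe^(−Eᵢ/kT) = 3·e^(−0) + 4·e^(−1.3182) = 3.0000 + 1.0705 = 4.0705.
P₁ = g₁ e^(−E₁/kT) / Z = 1.0705/4.0705 = 0.263.

0.263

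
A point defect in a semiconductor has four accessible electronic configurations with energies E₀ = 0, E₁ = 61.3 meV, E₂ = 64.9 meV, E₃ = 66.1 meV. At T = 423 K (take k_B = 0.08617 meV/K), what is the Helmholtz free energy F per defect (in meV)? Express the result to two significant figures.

-15 meV

k_BT = 0.08617 × 423 K = 36.45 meV.
Eᵢ/kT = 0, 1.682, 1.781, 1.813.
Z = Σ e^(−Eᵢ/kT) = e^(−0) + e^(−1.682) + e^(−1.781) + e^(−1.813) = 1.000 + 0.1860 + 0.1685 + 0.1632 = 1.518.
F = −kT ln Z = −36.45 × ln(1.518) = −36.45 × 0.4174 = -15 meV.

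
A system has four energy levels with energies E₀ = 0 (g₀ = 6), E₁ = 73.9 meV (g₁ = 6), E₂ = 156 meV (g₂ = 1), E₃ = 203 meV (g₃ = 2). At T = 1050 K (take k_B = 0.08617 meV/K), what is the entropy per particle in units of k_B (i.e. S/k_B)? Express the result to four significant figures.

k_BT = 0.08617 × 1050 K = 90.4785 meV.
Eᵢ/kT = 0, 0.816769, 1.72417, 2.24363.
Z = Σ gᵢe^(−Eᵢ/kT) = 6·e^(−0) + 6·e^(−0.816769) + 1·e^(−1.72417) + 2·e^(−2.24363) = 6.00000 + 2.65114 + 0.178321 + 0.212146 = 9.04161.
⟨E⟩ = Σ EᵢPᵢ = 29.5083 meV.
S/k_B = ln Z + ⟨E⟩/kT = ln(9.04161) + 29.5083/90.4785 = 2.20184 + 0.326136 = 2.528.

2.528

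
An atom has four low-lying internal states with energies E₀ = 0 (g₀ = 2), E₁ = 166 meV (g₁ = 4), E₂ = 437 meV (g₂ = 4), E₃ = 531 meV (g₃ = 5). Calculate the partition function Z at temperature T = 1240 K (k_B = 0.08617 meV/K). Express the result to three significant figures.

Z = 2.95

k_BT = 0.08617 × 1240 K = 106.85 meV.
Eᵢ/kT = 0, 1.5536, 4.0898, 4.9696.
Z = Σ gᵢe^(−Eᵢ/kT) = 2·e^(−0) + 4·e^(−1.5536) + 4·e^(−4.0898) + 5·e^(−4.9696) = 2.0000 + 0.84594 + 0.066970 + 0.034730 = 2.9476.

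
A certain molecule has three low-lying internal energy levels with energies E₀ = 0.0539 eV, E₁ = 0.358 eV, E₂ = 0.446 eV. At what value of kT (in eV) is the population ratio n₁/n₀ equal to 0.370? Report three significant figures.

0.306 eV

n₁/n₀ = exp[−(E₁−E₀)/kT] = 0.370.
⇒ (E₁−E₀)/kT = ln(1/0.370) = ln(2.7027) = 0.99425.
kT = 0.3041 eV / 0.99425 = 0.306 eV.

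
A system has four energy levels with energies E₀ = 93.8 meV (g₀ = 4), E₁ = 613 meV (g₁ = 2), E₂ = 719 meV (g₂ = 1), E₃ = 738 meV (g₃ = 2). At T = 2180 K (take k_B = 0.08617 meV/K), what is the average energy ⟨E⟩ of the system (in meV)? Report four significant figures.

k_BT = 0.08617 × 2180 K = 187.851 meV.
Eᵢ/kT = 0.499332, 3.26322, 3.82750, 3.92865.
Z = Σ gᵢe^(−Eᵢ/kT) = 4·e^(−0.499332) + 2·e^(−3.26322) + 1·e^(−3.82750) + 2·e^(−3.92865) = 2.42774 + 0.0765300 + 0.0217640 + 0.0393404 = 2.56537.
⟨E⟩ = Σ Eᵢ gᵢe^(−Eᵢ/kT) / Z = (93.8·2.42774 + 613·0.0765300 + 719·0.0217640 + 738·0.0393404) / 2.56537 = 124.5 meV.

124.5 meV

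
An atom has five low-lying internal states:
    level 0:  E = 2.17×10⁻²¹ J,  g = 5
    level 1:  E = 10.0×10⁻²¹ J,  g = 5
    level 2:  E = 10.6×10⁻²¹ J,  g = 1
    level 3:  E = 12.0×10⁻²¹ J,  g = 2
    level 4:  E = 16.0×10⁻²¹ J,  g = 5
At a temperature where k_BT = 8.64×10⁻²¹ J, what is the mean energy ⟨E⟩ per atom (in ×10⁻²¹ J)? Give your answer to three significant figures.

6.51 ×10⁻²¹ J

Eᵢ/kT = 0.25116, 1.1574, 1.2269, 1.3889, 1.8519.
Z = Σ gᵢe^(−Eᵢ/kT) = 5·e^(−0.25116) + 5·e^(−1.1574) + 1·e^(−1.2269) + 2·e^(−1.3889) + 5·e^(−1.8519) = 3.8895 + 1.5715 + 0.29320 + 0.49870 + 0.78469 = 7.0376.
⟨E⟩ = Σ Eᵢ gᵢe^(−Eᵢ/kT) / Z = (2.17·3.8895 + 10.0·1.5715 + 10.6·0.29320 + 12.0·0.49870 + 16.0·0.78469) / 7.0376 = 6.51 ×10⁻²¹ J.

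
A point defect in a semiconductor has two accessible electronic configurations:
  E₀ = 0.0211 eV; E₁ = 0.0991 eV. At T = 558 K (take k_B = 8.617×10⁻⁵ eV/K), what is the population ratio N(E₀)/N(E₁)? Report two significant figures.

k_BT = 8.617×10⁻⁵ × 558 K = 0.04808 eV.
n₀/n₁ = exp[−(E₀−E₁)/kT] = exp(−(-0.0780 eV)/(0.04808 eV)) = exp(1.622) = 5.1.

5.1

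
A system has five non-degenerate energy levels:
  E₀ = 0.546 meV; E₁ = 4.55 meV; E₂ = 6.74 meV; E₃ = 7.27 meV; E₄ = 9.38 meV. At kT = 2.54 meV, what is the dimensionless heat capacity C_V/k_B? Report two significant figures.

1.0

Eᵢ/kT = 0.2150, 1.791, 2.654, 2.862, 3.693.
Z = Σ e^(−Eᵢ/kT) = e^(−0.2150) + e^(−1.791) + e^(−2.654) + e^(−2.862) + e^(−3.693) = 0.8065 + 0.1668 + 0.07037 + 0.05715 + 0.02490 = 1.126.
⟨E⟩ = 2.063 meV, ⟨E²⟩ = 10.75 meV².
C_V/k_B = (⟨E²⟩ − ⟨E⟩²)/(kT)² = (10.75 − 4.256)/6.452 = 1.0.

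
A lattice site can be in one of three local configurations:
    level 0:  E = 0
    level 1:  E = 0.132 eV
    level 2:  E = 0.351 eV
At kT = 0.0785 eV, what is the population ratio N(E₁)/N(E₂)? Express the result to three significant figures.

16.3

n₁/n₂ = exp[−(E₁−E₂)/kT] = exp(−(-0.219 eV)/(0.0785 eV)) = exp(2.7898) = 16.3.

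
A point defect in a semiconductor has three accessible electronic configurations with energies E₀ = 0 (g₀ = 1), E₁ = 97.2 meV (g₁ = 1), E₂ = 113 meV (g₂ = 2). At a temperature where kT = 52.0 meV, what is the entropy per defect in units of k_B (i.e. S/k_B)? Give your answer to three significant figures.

0.890

Eᵢ/kT = 0, 1.8692, 2.1731.
Z = Σ gᵢe^(−Eᵢ/kT) = 1·e^(−0) + 1·e^(−1.8692) + 2·e^(−2.1731) = 1.0000 + 0.15425 + 0.22765 = 1.3819.
⟨E⟩ = Σ EᵢPᵢ = 29.465 meV.
S/k_B = ln Z + ⟨E⟩/kT = ln(1.3819) + 29.465/52.0 = 0.32346 + 0.56663 = 0.890.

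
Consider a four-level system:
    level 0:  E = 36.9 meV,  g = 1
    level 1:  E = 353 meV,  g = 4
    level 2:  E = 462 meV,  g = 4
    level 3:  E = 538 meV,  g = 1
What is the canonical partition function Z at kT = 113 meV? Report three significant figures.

Z = 0.973

Eᵢ/kT = 0.32655, 3.1239, 4.0885, 4.7611.
Z = Σ gᵢe^(−Eᵢ/kT) = 1·e^(−0.32655) + 4·e^(−3.1239) + 4·e^(−4.0885) + 1·e^(−4.7611) = 0.72141 + 0.17594 + 0.067057 + 0.0085562 = 0.97296.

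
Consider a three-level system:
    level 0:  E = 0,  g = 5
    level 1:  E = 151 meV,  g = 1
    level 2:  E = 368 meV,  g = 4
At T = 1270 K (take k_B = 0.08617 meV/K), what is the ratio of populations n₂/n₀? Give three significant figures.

k_BT = 0.08617 × 1270 K = 109.44 meV.
n₂/n₀ = (g₂/g₀) exp[−(E₂−E₀)/kT] = (4/5) × exp(−(368 meV)/(109.44 meV)) = (4/5) × exp(-3.3626) = 0.0277.

0.0277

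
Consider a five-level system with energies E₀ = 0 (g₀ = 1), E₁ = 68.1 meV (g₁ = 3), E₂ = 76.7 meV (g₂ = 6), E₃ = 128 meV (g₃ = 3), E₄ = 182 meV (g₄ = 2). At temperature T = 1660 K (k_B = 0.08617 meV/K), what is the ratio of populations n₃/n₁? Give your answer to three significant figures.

k_BT = 0.08617 × 1660 K = 143.04 meV.
n₃/n₁ = (g₃/g₁) exp[−(E₃−E₁)/kT] = (3/3) × exp(−(59.9 meV)/(143.04 meV)) = (3/3) × exp(-0.41876) = 0.658.

0.658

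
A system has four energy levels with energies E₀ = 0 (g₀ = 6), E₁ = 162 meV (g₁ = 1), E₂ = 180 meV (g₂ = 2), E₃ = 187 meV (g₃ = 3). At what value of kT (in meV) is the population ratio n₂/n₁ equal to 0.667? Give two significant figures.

n₂/n₁ = (g₂/g₁) exp[−(E₂−E₁)/kT] = 0.667.
⇒ (E₂−E₁)/kT = ln((2/1)/0.667) = ln(2.999) = 1.098.
kT = 18 meV / 1.098 = 16 meV.

16 meV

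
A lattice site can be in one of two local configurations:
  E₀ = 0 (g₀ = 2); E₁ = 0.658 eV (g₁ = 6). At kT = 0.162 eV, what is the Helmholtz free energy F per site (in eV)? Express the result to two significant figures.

-0.12 eV

Eᵢ/kT = 0, 4.062.
Z = Σ gᵢe^(−Eᵢ/kT) = 2·e^(−0) + 6·e^(−4.062) = 2.000 + 0.1033 = 2.103.
F = −kT ln Z = −0.162 × ln(2.103) = −0.162 × 0.7434 = -0.12 eV.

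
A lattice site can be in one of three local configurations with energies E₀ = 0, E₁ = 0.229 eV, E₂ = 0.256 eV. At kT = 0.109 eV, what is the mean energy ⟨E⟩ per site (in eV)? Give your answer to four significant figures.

Eᵢ/kT = 0, 2.10092, 2.34862.
Z = Σ e^(−Eᵢ/kT) = e^(−0) + e^(−2.10092) + e^(−2.34862) = 1.00000 + 0.122344 + 0.0955009 = 1.21784.
⟨E⟩ = Σ Eᵢ e^(−Eᵢ/kT) / Z = (0·1.00000 + 0.229·0.122344 + 0.256·0.0955009) / 1.21784 = 0.04308 eV.

0.04308 eV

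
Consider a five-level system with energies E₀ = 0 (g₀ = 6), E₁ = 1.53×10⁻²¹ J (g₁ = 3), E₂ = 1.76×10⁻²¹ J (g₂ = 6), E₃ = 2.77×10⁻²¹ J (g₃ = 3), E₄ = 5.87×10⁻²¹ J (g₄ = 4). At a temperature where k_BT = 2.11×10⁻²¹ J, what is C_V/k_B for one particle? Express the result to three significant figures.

Eᵢ/kT = 0, 0.72512, 0.83412, 1.3128, 2.7820.
Z = Σ gᵢe^(−Eᵢ/kT) = 6·e^(−0) + 3·e^(−0.72512) + 6·e^(−0.83412) + 3·e^(−1.3128) + 4·e^(−2.7820) = 6.0000 + 1.4528 + 2.6055 + 0.80720 + 0.24766 = 11.113.
⟨E⟩ = 0.94467, ⟨E²⟩ = 2.3575.
C_V/k_B = (⟨E²⟩ − ⟨E⟩²)/(kT)² = (2.3575 − 0.89240)/4.4521 = 0.329.

0.329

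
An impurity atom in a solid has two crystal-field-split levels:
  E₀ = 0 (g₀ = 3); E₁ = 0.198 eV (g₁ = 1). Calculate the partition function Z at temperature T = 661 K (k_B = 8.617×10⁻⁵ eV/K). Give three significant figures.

Z = 3.03

k_BT = 8.617×10⁻⁵ × 661 K = 0.056958 eV.
Eᵢ/kT = 0, 3.4762.
Z = Σ gᵢe^(−Eᵢ/kT) = 3·e^(−0) + 1·e^(−3.4762) = 3.0000 + 0.030925 = 3.0309.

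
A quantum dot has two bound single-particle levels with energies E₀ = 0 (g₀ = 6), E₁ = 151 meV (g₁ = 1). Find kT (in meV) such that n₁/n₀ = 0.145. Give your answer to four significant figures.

n₁/n₀ = (g₁/g₀) exp[−(E₁−E₀)/kT] = 0.145.
⇒ (E₁−E₀)/kT = ln((1/6)/0.145) = ln(1.14943) = 0.139266.
kT = 151 meV / 0.139266 = 1084 meV.

1084 meV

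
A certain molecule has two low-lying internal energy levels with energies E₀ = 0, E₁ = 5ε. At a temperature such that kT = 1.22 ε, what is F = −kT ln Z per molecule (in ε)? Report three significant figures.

Eᵢ/kT = 0, 4.0984.
Z = Σ e^(−Eᵢ/kT) = e^(−0) + e^(−4.0984) = 1.0000 + 0.016599 = 1.0166.
F = −kT ln Z = −1.22 × ln(1.0166) = −1.22 × 0.016464 = -0.0201 ε.

-0.0201 ε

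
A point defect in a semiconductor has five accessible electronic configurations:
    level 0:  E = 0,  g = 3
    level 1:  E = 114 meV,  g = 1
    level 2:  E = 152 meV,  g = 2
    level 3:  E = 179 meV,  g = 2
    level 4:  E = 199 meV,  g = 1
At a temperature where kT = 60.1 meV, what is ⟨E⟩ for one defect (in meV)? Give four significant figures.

Eᵢ/kT = 0, 1.89684, 2.52912, 2.97837, 3.31115.
Z = Σ gᵢe^(−Eᵢ/kT) = 3·e^(−0) + 1·e^(−1.89684) + 2·e^(−2.52912) + 2·e^(−2.97837) + 1·e^(−3.31115) = 3.00000 + 0.150042 + 0.159458 + 0.101751 + 0.0364742 = 3.44773.
⟨E⟩ = Σ Eᵢ gᵢe^(−Eᵢ/kT) / Z = (0·3.00000 + 114·0.150042 + 152·0.159458 + 179·0.101751 + 199·0.0364742) / 3.44773 = 19.38 meV.

19.38 meV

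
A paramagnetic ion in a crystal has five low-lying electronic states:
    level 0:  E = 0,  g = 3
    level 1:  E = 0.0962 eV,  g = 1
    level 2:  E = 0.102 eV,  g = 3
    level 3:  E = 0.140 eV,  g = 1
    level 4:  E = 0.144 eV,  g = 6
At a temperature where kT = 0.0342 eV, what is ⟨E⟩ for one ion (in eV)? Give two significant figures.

0.011 eV

Eᵢ/kT = 0, 2.813, 2.982, 4.094, 4.211.
Z = Σ gᵢe^(−Eᵢ/kT) = 3·e^(−0) + 1·e^(−2.813) + 3·e^(−2.982) + 1·e^(−4.094) + 6·e^(−4.211) = 3.000 + 0.06002 + 0.1521 + 0.01667 + 0.08899 = 3.318.
⟨E⟩ = Σ Eᵢ gᵢe^(−Eᵢ/kT) / Z = (0·3.000 + 0.0962·0.06002 + 0.102·0.1521 + 0.140·0.01667 + 0.144·0.08899) / 3.318 = 0.011 eV.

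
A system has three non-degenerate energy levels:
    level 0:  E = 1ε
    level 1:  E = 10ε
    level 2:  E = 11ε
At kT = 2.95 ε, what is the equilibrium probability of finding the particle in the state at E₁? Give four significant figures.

Eᵢ/kT = 0.338983, 3.38983, 3.72881.
Z = Σ e^(−Eᵢ/kT) = e^(−0.338983) + e^(−3.38983) + e^(−3.72881) = 0.712495 + 0.0337144 + 0.0240214 = 0.770231.
P₁ = e^(−E₁/kT) / Z = 0.0337144/0.770231 = 0.04377.

0.04377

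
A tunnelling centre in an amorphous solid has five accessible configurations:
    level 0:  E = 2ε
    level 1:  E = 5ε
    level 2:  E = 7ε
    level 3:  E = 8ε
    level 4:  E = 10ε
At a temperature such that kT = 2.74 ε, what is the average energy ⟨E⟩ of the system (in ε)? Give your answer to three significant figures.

3.75 ε

Eᵢ/kT = 0.72993, 1.8248, 2.5547, 2.9197, 3.6496.
Z = Σ e^(−Eᵢ/kT) = e^(−0.72993) + e^(−1.8248) + e^(−2.5547) + e^(−2.9197) + e^(−3.6496) = 0.48194 + 0.16125 + 0.077716 + 0.053950 + 0.026002 = 0.80086.
⟨E⟩ = Σ Eᵢ e^(−Eᵢ/kT) / Z = (2·0.48194 + 5·0.16125 + 7·0.077716 + 8·0.053950 + 10·0.026002) / 0.80086 = 3.75 ε.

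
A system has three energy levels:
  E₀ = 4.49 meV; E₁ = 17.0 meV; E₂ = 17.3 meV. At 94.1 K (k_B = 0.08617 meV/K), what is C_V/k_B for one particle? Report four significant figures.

k_BT = 0.08617 × 94.1 K = 8.10860 meV.
Eᵢ/kT = 0.553733, 2.09654, 2.13354.
Z = Σ e^(−Eᵢ/kT) = e^(−0.553733) + e^(−2.09654) + e^(−2.13354) = 0.574800 + 0.122881 + 0.118417 = 0.816098.
⟨E⟩ = 8.23240 meV, ⟨E²⟩ = 101.142 meV².
C_V/k_B = (⟨E²⟩ − ⟨E⟩²)/(kT)² = (101.142 − 67.7724)/65.7494 = 0.5075.

0.5075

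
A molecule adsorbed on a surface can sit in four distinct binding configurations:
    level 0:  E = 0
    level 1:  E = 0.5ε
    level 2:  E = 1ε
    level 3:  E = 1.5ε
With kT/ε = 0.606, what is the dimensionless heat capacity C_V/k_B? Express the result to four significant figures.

0.5122

Eᵢ/kT = 0, 0.825083, 1.65017, 2.47525.
Z = Σ e^(−Eᵢ/kT) = e^(−0) + e^(−0.825083) + e^(−1.65017) + e^(−2.47525) = 1.00000 + 0.438199 + 0.192017 + 0.0841420 = 1.71436.
⟨E⟩ = 0.313429 ε, ⟨E²⟩ = 0.286338 ε².
C_V/k_B = (⟨E²⟩ − ⟨E⟩²)/(kT)² = (0.286338 − 0.0982377)/0.367236 = 0.5122.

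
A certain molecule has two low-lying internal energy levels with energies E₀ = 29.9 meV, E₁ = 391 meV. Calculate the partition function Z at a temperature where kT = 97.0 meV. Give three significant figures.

Z = 0.752

Eᵢ/kT = 0.30825, 4.0309.
Z = Σ e^(−Eᵢ/kT) = e^(−0.30825) + e^(−4.0309) = 0.73473 + 0.017758 = 0.75249.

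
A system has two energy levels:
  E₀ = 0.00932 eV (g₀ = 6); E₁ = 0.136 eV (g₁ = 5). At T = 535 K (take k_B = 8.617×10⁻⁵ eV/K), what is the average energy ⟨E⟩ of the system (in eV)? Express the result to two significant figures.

0.016 eV

k_BT = 8.617×10⁻⁵ × 535 K = 0.04610 eV.
Eᵢ/kT = 0.2022, 2.950.
Z = Σ gᵢe^(−Eᵢ/kT) = 6·e^(−0.2022) + 5·e^(−2.950) = 4.902 + 0.2617 = 5.164.
⟨E⟩ = Σ Eᵢ gᵢe^(−Eᵢ/kT) / Z = (0.00932·4.902 + 0.136·0.2617) / 5.164 = 0.016 eV.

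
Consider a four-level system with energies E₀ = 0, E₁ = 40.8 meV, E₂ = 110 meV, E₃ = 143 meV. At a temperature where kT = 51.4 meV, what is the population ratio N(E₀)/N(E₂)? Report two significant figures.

n₀/n₂ = exp[−(E₀−E₂)/kT] = exp(−(-110 meV)/(51.4 meV)) = exp(2.140) = 8.5.

8.5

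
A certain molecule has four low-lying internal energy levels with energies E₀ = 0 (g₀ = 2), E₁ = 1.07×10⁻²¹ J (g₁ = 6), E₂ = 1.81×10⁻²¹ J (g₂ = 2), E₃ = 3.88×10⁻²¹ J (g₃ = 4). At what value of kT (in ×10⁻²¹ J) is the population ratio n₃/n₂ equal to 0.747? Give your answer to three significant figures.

n₃/n₂ = (g₃/g₂) exp[−(E₃−E₂)/kT] = 0.747.
⇒ (E₃−E₂)/kT = ln((4/2)/0.747) = ln(2.6774) = 0.98485.
kT = 2.07 ×10⁻²¹ J / 0.98485 = 2.10 ×10⁻²¹ J.

2.10 ×10⁻²¹ J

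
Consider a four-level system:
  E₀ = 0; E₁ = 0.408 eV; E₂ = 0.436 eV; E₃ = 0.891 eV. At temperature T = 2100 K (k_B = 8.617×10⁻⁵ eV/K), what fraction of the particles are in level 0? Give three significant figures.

k_BT = 8.617×10⁻⁵ × 2100 K = 0.18096 eV.
Eᵢ/kT = 0, 2.2546, 2.4094, 4.9237.
Z = Σ e^(−Eᵢ/kT) = e^(−0) + e^(−2.2546) + e^(−2.4094) + e^(−4.9237) = 1.0000 + 0.10492 + 0.089869 + 0.0072722 = 1.2021.
P₀ = e^(−E₀/kT) / Z = 1.0000/1.2021 = 0.832.

0.832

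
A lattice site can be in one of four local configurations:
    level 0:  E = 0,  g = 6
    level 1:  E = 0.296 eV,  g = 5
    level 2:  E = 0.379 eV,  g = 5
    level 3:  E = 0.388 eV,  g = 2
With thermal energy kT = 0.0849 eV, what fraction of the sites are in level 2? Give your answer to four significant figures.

0.009240

Eᵢ/kT = 0, 3.48645, 4.46408, 4.57008.
Z = Σ gᵢe^(−Eᵢ/kT) = 6·e^(−0) + 5·e^(−3.48645) + 5·e^(−4.46408) + 2·e^(−4.57008) = 6.00000 + 0.153047 + 0.0575764 + 0.0207143 = 6.23134.
P₂ = g₂ e^(−E₂/kT) / Z = 0.0575764/6.23134 = 0.009240.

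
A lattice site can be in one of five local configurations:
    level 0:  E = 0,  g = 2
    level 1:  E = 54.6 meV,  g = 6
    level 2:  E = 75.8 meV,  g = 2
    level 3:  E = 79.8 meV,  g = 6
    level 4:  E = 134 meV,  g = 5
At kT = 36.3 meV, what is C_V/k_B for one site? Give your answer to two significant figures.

1.0

Eᵢ/kT = 0, 1.504, 2.088, 2.198, 3.691.
Z = Σ gᵢe^(−Eᵢ/kT) = 2·e^(−0) + 6·e^(−1.504) + 2·e^(−2.088) + 6·e^(−2.198) + 5·e^(−3.691) = 2.000 + 1.333 + 0.2479 + 0.6661 + 0.1247 = 4.372.
⟨E⟩ = 36.93 meV, ⟨E²⟩ = 2717 meV².
C_V/k_B = (⟨E²⟩ − ⟨E⟩²)/(kT)² = (2717 − 1364)/1318 = 1.0.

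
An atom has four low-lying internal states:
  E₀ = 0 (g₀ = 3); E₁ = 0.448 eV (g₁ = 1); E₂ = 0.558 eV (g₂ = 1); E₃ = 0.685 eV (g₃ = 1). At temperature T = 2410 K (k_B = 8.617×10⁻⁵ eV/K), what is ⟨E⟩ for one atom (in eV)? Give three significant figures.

0.0357 eV

k_BT = 8.617×10⁻⁵ × 2410 K = 0.20767 eV.
Eᵢ/kT = 0, 2.1573, 2.6870, 3.2985.
Z = Σ gᵢe^(−Eᵢ/kT) = 3·e^(−0) + 1·e^(−2.1573) + 1·e^(−2.6870) + 1·e^(−3.2985) = 3.0000 + 0.11564 + 0.068085 + 0.036939 = 3.2207.
⟨E⟩ = Σ Eᵢ gᵢe^(−Eᵢ/kT) / Z = (0·3.0000 + 0.448·0.11564 + 0.558·0.068085 + 0.685·0.036939) / 3.2207 = 0.0357 eV.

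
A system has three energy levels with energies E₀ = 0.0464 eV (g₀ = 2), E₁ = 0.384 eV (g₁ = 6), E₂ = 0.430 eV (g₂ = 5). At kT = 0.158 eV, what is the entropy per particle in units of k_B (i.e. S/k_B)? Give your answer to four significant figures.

1.968

Eᵢ/kT = 0.293671, 2.43038, 2.72152.
Z = Σ gᵢe^(−Eᵢ/kT) = 2·e^(−0.293671) + 6·e^(−2.43038) + 5·e^(−2.72152) = 1.49104 + 0.528020 + 0.328874 = 2.34793.
⟨E⟩ = Σ EᵢPᵢ = 0.176053 eV.
S/k_B = ln Z + ⟨E⟩/kT = ln(2.34793) + 0.176053/0.158 = 0.853534 + 1.11426 = 1.968.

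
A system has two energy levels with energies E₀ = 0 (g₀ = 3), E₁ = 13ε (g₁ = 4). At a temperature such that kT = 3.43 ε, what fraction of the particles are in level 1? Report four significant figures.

Eᵢ/kT = 0, 3.79009.
Z = Σ gᵢe^(−Eᵢ/kT) = 3·e^(−0) + 4·e^(−3.79009) = 3.00000 + 0.0903743 = 3.09037.
P₁ = g₁ e^(−E₁/kT) / Z = 0.0903743/3.09037 = 0.02924.

0.02924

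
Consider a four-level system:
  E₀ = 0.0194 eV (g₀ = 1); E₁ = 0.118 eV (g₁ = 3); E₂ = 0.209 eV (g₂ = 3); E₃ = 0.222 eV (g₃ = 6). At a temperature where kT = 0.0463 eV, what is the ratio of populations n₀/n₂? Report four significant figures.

n₀/n₂ = (g₀/g₂) exp[−(E₀−E₂)/kT] = (1/3) × exp(−(-0.1896 eV)/(0.0463 eV)) = (1/3) × exp(4.09503) = 20.01.

20.01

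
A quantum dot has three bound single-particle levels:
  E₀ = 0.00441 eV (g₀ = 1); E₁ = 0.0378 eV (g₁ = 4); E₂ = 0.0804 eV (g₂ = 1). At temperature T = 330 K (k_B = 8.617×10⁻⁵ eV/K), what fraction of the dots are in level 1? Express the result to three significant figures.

k_BT = 8.617×10⁻⁵ × 330 K = 0.028436 eV.
Eᵢ/kT = 0.15509, 1.3293, 2.8274.
Z = Σ gᵢe^(−Eᵢ/kT) = 1·e^(−0.15509) + 4·e^(−1.3293) + 1·e^(−2.8274) = 0.85634 + 1.0586 + 0.059166 = 1.9741.
P₁ = g₁ e^(−E₁/kT) / Z = 1.0586/1.9741 = 0.536.

0.536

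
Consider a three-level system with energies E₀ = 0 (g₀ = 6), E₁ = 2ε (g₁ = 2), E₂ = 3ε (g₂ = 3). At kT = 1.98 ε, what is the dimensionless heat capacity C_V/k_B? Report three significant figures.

0.250

Eᵢ/kT = 0, 1.0101, 1.5152.
Z = Σ gᵢe^(−Eᵢ/kT) = 6·e^(−0) + 2·e^(−1.0101) + 3·e^(−1.5152) = 6.0000 + 0.72837 + 0.65929 = 7.3877.
⟨E⟩ = 0.46491 ε, ⟨E²⟩ = 1.1975 ε².
C_V/k_B = (⟨E²⟩ − ⟨E⟩²)/(kT)² = (1.1975 − 0.21614)/3.9204 = 0.250.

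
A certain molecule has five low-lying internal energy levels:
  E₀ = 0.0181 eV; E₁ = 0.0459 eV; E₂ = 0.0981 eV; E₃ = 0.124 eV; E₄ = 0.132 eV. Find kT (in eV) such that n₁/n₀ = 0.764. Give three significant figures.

n₁/n₀ = exp[−(E₁−E₀)/kT] = 0.764.
⇒ (E₁−E₀)/kT = ln(1/0.764) = ln(1.3089) = 0.26919.
kT = 0.0278 eV / 0.26919 = 0.103 eV.

0.103 eV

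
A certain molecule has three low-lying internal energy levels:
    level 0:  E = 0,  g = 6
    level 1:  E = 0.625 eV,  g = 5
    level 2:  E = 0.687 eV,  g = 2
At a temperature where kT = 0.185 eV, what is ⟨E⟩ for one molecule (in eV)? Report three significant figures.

0.0225 eV

Eᵢ/kT = 0, 3.3784, 3.7135.
Z = Σ gᵢe^(−Eᵢ/kT) = 6·e^(−0) + 5·e^(−3.3784) + 2·e^(−3.7135) = 6.0000 + 0.17051 + 0.048784 = 6.2193.
⟨E⟩ = Σ Eᵢ gᵢe^(−Eᵢ/kT) / Z = (0·6.0000 + 0.625·0.17051 + 0.687·0.048784) / 6.2193 = 0.0225 eV.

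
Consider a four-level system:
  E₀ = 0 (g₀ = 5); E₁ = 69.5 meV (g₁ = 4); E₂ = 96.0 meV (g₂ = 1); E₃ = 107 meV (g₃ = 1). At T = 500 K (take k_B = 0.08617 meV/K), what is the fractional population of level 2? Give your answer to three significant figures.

k_BT = 0.08617 × 500 K = 43.085 meV.
Eᵢ/kT = 0, 1.6131, 2.2282, 2.4835.
Z = Σ gᵢe^(−Eᵢ/kT) = 5·e^(−0) + 4·e^(−1.6131) + 1·e^(−2.2282) + 1·e^(−2.4835) = 5.0000 + 0.79708 + 0.10772 + 0.083451 = 5.9883.
P₂ = g₂ e^(−E₂/kT) / Z = 0.10772/5.9883 = 0.0180.

0.0180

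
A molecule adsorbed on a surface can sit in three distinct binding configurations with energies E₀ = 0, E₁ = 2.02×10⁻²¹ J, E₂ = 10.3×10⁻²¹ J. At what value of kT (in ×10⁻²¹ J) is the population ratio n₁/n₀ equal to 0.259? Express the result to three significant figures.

1.50 ×10⁻²¹ J

n₁/n₀ = exp[−(E₁−E₀)/kT] = 0.259.
⇒ (E₁−E₀)/kT = ln(1/0.259) = ln(3.8610) = 1.3509.
kT = 2.02 ×10⁻²¹ J / 1.3509 = 1.50 ×10⁻²¹ J.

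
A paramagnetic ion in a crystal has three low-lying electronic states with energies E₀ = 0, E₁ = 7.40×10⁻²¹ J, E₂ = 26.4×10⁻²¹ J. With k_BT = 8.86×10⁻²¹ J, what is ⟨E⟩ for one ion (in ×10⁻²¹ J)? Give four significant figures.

Eᵢ/kT = 0, 0.835214, 2.97968.
Z = Σ e^(−Eᵢ/kT) = e^(−0) + e^(−0.835214) + e^(−2.97968) = 1.00000 + 0.433782 + 0.0508091 = 1.48459.
⟨E⟩ = Σ Eᵢ e^(−Eᵢ/kT) / Z = (0·1.00000 + 7.40·0.433782 + 26.4·0.0508091) / 1.48459 = 3.066 ×10⁻²¹ J.

3.066 ×10⁻²¹ J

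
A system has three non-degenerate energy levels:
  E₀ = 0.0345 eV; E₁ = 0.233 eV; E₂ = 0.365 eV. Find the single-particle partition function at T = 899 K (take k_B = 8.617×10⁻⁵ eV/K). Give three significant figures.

Z = 0.699

k_BT = 8.617×10⁻⁵ × 899 K = 0.077467 eV.
Eᵢ/kT = 0.44535, 3.0077, 4.7117.
Z = Σ e^(−Eᵢ/kT) = e^(−0.44535) + e^(−3.0077) + e^(−4.7117) = 0.64060 + 0.049405 + 0.0089895 = 0.69899.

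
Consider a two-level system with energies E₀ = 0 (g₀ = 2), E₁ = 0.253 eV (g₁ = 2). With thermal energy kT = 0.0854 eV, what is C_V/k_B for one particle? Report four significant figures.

Eᵢ/kT = 0, 2.96253.
Z = Σ gᵢe^(−Eᵢ/kT) = 2·e^(−0) + 2·e^(−2.96253) = 2.00000 + 0.103376 = 2.10338.
⟨E⟩ = 0.0124343 eV, ⟨E²⟩ = 0.00314589 eV².
C_V/k_B = (⟨E²⟩ − ⟨E⟩²)/(kT)² = (0.00314589 − 0.000154612)/0.00729316 = 0.4101.

0.4101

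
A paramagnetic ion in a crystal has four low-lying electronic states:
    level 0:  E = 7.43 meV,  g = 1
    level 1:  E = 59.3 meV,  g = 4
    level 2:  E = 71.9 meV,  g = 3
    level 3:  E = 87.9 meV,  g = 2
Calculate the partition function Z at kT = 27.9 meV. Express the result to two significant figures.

Z = 1.6

Eᵢ/kT = 0.2663, 2.125, 2.577, 3.151.
Z = Σ gᵢe^(−Eᵢ/kT) = 1·e^(−0.2663) + 4·e^(−2.125) + 3·e^(−2.577) + 2·e^(−3.151) = 0.7662 + 0.4777 + 0.2280 + 0.08562 = 1.558.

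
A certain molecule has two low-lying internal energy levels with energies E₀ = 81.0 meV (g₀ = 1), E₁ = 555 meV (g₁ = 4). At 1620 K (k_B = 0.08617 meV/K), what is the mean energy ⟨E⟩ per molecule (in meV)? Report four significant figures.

k_BT = 0.08617 × 1620 K = 139.595 meV.
Eᵢ/kT = 0.580250, 3.97579.
Z = Σ gᵢe^(−Eᵢ/kT) = 1·e^(−0.580250) + 4·e^(−3.97579) = 0.559758 + 0.0750579 = 0.634816.
⟨E⟩ = Σ Eᵢ gᵢe^(−Eᵢ/kT) / Z = (81.0·0.559758 + 555·0.0750579) / 0.634816 = 137.0 meV.

137.0 meV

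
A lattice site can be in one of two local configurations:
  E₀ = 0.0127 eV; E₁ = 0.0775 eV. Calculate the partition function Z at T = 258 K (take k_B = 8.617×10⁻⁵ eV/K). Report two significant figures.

k_BT = 8.617×10⁻⁵ × 258 K = 0.02223 eV.
Eᵢ/kT = 0.5713, 3.486.
Z = Σ e^(−Eᵢ/kT) = e^(−0.5713) + e^(−3.486) = 0.5648 + 0.03062 = 0.5954.

Z = 0.60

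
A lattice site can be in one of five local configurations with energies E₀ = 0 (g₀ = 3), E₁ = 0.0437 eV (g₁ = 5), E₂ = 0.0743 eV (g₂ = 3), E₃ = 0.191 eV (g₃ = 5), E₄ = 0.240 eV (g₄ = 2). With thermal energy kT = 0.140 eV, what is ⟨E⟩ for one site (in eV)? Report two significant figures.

Eᵢ/kT = 0, 0.3121, 0.5307, 1.364, 1.714.
Z = Σ gᵢe^(−Eᵢ/kT) = 3·e^(−0) + 5·e^(−0.3121) + 3·e^(−0.5307) + 5·e^(−1.364) + 2·e^(−1.714) = 3.000 + 3.660 + 1.765 + 1.278 + 0.3603 = 10.06.
⟨E⟩ = Σ Eᵢ gᵢe^(−Eᵢ/kT) / Z = (0·3.000 + 0.0437·3.660 + 0.0743·1.765 + 0.191·1.278 + 0.240·0.3603) / 10.06 = 0.062 eV.

0.062 eV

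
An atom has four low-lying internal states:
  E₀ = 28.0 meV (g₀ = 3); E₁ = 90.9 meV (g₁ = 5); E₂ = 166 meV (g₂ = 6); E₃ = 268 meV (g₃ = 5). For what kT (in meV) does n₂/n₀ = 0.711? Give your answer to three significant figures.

133 meV

n₂/n₀ = (g₂/g₀) exp[−(E₂−E₀)/kT] = 0.711.
⇒ (E₂−E₀)/kT = ln((6/3)/0.711) = ln(2.8129) = 1.0342.
kT = 138.0 meV / 1.0342 = 133 meV.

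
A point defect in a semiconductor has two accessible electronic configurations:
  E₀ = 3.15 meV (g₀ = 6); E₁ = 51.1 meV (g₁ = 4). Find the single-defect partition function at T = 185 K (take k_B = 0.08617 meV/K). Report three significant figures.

Z = 5.09

k_BT = 0.08617 × 185 K = 15.941 meV.
Eᵢ/kT = 0.19760, 3.2056.
Z = Σ gᵢe^(−Eᵢ/kT) = 6·e^(−0.19760) + 4·e^(−3.2056) = 4.9242 + 0.16214 = 5.0863.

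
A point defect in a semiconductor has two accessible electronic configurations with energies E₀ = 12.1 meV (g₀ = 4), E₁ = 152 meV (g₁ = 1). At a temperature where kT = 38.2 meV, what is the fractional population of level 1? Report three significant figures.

0.00638

Eᵢ/kT = 0.31675, 3.9791.
Z = Σ gᵢe^(−Eᵢ/kT) = 4·e^(−0.31675) + 1·e^(−3.9791) = 2.9141 + 0.018702 = 2.9328.
P₁ = g₁ e^(−E₁/kT) / Z = 0.018702/2.9328 = 0.00638.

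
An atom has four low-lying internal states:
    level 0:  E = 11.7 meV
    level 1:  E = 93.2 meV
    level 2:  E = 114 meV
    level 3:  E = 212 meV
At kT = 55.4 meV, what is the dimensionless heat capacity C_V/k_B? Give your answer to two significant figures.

Eᵢ/kT = 0.2112, 1.682, 2.058, 3.827.
Z = Σ e^(−Eᵢ/kT) = e^(−0.2112) + e^(−1.682) + e^(−2.058) + e^(−3.827) = 0.8096 + 0.1860 + 0.1277 + 0.02177 = 1.145.
⟨E⟩ = 40.16 meV, ⟨E²⟩ = 3812 meV².
C_V/k_B = (⟨E²⟩ − ⟨E⟩²)/(kT)² = (3812 − 1613)/3069 = 0.72.

0.72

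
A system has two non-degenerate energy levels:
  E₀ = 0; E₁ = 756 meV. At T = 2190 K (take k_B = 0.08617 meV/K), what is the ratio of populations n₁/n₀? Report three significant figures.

k_BT = 0.08617 × 2190 K = 188.71 meV.
n₁/n₀ = exp[−(E₁−E₀)/kT] = exp(−(756 meV)/(188.71 meV)) = exp(-4.0061) = 0.0182.

0.0182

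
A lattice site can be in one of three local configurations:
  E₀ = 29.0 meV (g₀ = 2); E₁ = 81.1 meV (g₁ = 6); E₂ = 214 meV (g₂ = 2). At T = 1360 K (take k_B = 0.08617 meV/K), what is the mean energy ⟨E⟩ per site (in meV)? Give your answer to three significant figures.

73.2 meV

k_BT = 0.08617 × 1360 K = 117.19 meV.
Eᵢ/kT = 0.24746, 0.69204, 1.8261.
Z = Σ gᵢe^(−Eᵢ/kT) = 2·e^(−0.24746) + 6·e^(−0.69204) + 2·e^(−1.8261) = 1.5616 + 3.0033 + 0.32208 = 4.8870.
⟨E⟩ = Σ Eᵢ gᵢe^(−Eᵢ/kT) / Z = (29.0·1.5616 + 81.1·3.0033 + 214·0.32208) / 4.8870 = 73.2 meV.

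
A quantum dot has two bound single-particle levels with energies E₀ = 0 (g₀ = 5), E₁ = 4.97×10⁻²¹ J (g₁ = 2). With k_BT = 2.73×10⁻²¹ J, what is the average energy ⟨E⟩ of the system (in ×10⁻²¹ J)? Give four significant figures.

0.3024 ×10⁻²¹ J

Eᵢ/kT = 0, 1.82051.
Z = Σ gᵢe^(−Eᵢ/kT) = 5·e^(−0) + 2·e^(−1.82051) = 5.00000 + 0.323886 = 5.32389.
⟨E⟩ = Σ Eᵢ gᵢe^(−Eᵢ/kT) / Z = (0·5.00000 + 4.97·0.323886) / 5.32389 = 0.3024 ×10⁻²¹ J.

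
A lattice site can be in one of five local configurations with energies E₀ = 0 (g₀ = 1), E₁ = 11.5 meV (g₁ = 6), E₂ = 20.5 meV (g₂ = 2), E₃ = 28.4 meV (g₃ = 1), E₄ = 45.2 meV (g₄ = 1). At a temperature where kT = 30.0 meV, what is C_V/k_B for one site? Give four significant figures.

0.09216

Eᵢ/kT = 0, 0.383333, 0.683333, 0.946667, 1.50667.
Z = Σ gᵢe^(−Eᵢ/kT) = 1·e^(−0) + 6·e^(−0.383333) + 2·e^(−0.683333) + 1·e^(−0.946667) + 1·e^(−1.50667) = 1.00000 + 4.08952 + 1.00986 + 0.388032 + 0.221647 = 6.70906.
⟨E⟩ = 13.2314 meV, ⟨E²⟩ = 258.015 meV².
C_V/k_B = (⟨E²⟩ − ⟨E⟩²)/(kT)² = (258.015 − 175.070)/900.000 = 0.09216.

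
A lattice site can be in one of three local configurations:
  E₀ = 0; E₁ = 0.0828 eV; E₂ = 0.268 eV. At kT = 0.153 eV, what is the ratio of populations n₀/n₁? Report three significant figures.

n₀/n₁ = exp[−(E₀−E₁)/kT] = exp(−(-0.0828 eV)/(0.153 eV)) = exp(0.54118) = 1.72.

1.72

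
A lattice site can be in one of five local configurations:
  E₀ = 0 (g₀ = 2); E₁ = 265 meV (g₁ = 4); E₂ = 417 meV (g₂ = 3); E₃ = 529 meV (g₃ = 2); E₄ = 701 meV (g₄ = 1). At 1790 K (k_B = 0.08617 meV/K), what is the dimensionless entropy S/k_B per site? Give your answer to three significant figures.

1.78

k_BT = 0.08617 × 1790 K = 154.24 meV.
Eᵢ/kT = 0, 1.7181, 2.7036, 3.4297, 4.5449.
Z = Σ gᵢe^(−Eᵢ/kT) = 2·e^(−0) + 4·e^(−1.7181) + 3·e^(−2.7036) + 2·e^(−3.4297) + 1·e^(−4.5449) = 2.0000 + 0.71763 + 0.20089 + 0.064793 + 0.010621 = 2.9939.
⟨E⟩ = Σ EᵢPᵢ = 105.44 meV.
S/k_B = ln Z + ⟨E⟩/kT = ln(2.9939) + 105.44/154.24 = 1.0966 + 0.68361 = 1.78.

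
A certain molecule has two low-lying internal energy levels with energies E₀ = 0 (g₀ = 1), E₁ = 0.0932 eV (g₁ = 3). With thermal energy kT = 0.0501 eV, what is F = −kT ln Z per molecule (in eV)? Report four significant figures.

Eᵢ/kT = 0, 1.86028.
Z = Σ gᵢe^(−Eᵢ/kT) = 1·e^(−0) + 3·e^(−1.86028) = 1.00000 + 0.466887 = 1.46689.
F = −kT ln Z = −0.0501 × ln(1.46689) = −0.0501 × 0.383145 = -0.01920 eV.

-0.01920 eV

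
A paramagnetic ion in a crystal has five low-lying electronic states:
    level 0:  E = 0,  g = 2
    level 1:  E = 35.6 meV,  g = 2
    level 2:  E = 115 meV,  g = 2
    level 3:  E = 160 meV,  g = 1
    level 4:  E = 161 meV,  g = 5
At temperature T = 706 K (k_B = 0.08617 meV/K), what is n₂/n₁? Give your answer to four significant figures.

k_BT = 0.08617 × 706 K = 60.8360 meV.
n₂/n₁ = (g₂/g₁) exp[−(E₂−E₁)/kT] = (2/2) × exp(−(79.4 meV)/(60.8360 meV)) = (2/2) × exp(-1.30515) = 0.2711.

0.2711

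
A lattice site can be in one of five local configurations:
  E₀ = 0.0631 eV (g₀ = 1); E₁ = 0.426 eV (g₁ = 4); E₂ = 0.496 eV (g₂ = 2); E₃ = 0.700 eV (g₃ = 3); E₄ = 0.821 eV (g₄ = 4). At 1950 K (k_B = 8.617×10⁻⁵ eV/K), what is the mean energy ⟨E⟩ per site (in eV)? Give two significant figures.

0.24 eV

k_BT = 8.617×10⁻⁵ × 1950 K = 0.1680 eV.
Eᵢ/kT = 0.3756, 2.536, 2.952, 4.167, 4.887.
Z = Σ gᵢe^(−Eᵢ/kT) = 1·e^(−0.3756) + 4·e^(−2.536) + 2·e^(−2.952) + 3·e^(−4.167) + 4·e^(−4.887) = 0.6869 + 0.3167 + 0.1045 + 0.04650 + 0.03018 = 1.185.
⟨E⟩ = Σ Eᵢ gᵢe^(−Eᵢ/kT) / Z = (0.0631·0.6869 + 0.426·0.3167 + 0.496·0.1045 + 0.700·0.04650 + 0.821·0.03018) / 1.185 = 0.24 eV.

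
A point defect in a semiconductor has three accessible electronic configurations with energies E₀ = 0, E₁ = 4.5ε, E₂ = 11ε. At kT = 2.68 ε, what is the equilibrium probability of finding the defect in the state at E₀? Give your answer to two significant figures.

0.83

Eᵢ/kT = 0, 1.679, 4.104.
Z = Σ e^(−Eᵢ/kT) = e^(−0) + e^(−1.679) + e^(−4.104) = 1.000 + 0.1866 + 0.01651 = 1.203.
P₀ = e^(−E₀/kT) / Z = 1.000/1.203 = 0.83.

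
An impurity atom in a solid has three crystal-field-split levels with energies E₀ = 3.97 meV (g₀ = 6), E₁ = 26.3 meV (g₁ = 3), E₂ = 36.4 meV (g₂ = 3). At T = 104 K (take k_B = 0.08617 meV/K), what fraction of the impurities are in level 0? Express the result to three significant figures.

k_BT = 0.08617 × 104 K = 8.9617 meV.
Eᵢ/kT = 0.44300, 2.9347, 4.0617.
Z = Σ gᵢe^(−Eᵢ/kT) = 6·e^(−0.44300) + 3·e^(−2.9347) + 3·e^(−4.0617) = 3.8526 + 0.15944 + 0.051659 = 4.0637.
P₀ = g₀ e^(−E₀/kT) / Z = 3.8526/4.0637 = 0.948.

0.948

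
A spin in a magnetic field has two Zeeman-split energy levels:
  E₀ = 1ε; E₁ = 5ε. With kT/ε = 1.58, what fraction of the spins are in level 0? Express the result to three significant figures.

0.926

Eᵢ/kT = 0.63291, 3.1646.
Z = Σ e^(−Eᵢ/kT) = e^(−0.63291) + e^(−3.1646) = 0.53104 + 0.042231 = 0.57327.
P₀ = e^(−E₀/kT) / Z = 0.53104/0.57327 = 0.926.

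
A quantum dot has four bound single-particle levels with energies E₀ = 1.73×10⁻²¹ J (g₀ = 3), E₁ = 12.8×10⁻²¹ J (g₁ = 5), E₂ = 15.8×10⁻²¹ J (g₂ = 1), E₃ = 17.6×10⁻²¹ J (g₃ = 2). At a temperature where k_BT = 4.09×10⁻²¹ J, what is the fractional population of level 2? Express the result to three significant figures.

Eᵢ/kT = 0.42298, 3.1296, 3.8631, 4.3032.
Z = Σ gᵢe^(−Eᵢ/kT) = 3·e^(−0.42298) + 5·e^(−3.1296) + 1·e^(−3.8631) + 2·e^(−4.3032) = 1.9653 + 0.21868 + 0.021003 + 0.027050 = 2.2320.
P₂ = g₂ e^(−E₂/kT) / Z = 0.021003/2.2320 = 0.00941.

0.00941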